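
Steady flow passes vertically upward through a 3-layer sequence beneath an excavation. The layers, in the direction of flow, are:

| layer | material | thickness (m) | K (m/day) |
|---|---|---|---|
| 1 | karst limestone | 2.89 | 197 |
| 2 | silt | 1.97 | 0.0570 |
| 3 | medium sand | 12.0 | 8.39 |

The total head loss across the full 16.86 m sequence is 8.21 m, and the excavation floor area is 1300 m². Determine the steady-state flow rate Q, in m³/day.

Flow is perpendicular to layering, so the layers act in series and the equivalent K is the thickness-weighted harmonic mean.
Total thickness L = 2.89 + 1.97 + 12.0 = 16.86 m.
Σ(b_i/K_i) = 2.89/197 + 1.97/0.0570 + 12.0/8.39 = 36.01 d.
K_eq = L / Σ(b_i/K_i) = 16.86 / 36.01 = 0.4683 m/day.
Q = K_eq · A · (Δh/L) = 0.4683 × 1300 × (8.21/16.86) = 296.4 m³/day.

296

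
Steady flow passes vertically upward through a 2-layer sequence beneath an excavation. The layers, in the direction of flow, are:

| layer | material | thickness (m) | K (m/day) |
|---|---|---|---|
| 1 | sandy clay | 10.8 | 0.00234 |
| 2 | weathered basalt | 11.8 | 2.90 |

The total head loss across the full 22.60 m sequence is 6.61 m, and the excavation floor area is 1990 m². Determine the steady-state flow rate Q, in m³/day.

Flow is perpendicular to layering, so the layers act in series and the equivalent K is the thickness-weighted harmonic mean.
Total thickness L = 10.8 + 11.8 = 22.60 m.
Σ(b_i/K_i) = 10.8/0.00234 + 11.8/2.90 = 4619 d.
K_eq = L / Σ(b_i/K_i) = 22.60 / 4619 = 0.004892 m/day.
Q = K_eq · A · (Δh/L) = 0.004892 × 1990 × (6.61/22.60) = 2.848 m³/day.

2.85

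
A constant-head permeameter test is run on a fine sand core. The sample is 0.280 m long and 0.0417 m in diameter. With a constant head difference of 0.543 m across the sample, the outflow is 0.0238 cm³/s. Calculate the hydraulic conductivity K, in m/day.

0.776

Cross-sectional area A = π·(d/2)² = π × (0.0417/2)² = 0.001366 m².
Convert discharge: 0.0238 cm³/s = 2.380e-08 m³/s.
Darcy's law rearranged: K = Q·L / (A·Δh) = 2.380e-08 × 0.280 / (0.001366 × 0.543) = 8.986e-06 m/s = 0.7764 m/day.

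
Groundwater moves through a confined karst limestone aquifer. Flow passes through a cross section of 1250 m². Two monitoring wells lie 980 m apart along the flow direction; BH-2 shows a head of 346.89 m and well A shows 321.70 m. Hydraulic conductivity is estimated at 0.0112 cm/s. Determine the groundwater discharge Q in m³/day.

311

Convert K: 0.0112 cm/s × 864 = 9.677 m/day.
Hydraulic gradient i = (346.89 − 321.70) / 980 = 25.19 / 980 = 0.02570.
Darcy's law: Q = K · A · i = 9.677 × 1250 × 0.02570 = 310.9 m³/day.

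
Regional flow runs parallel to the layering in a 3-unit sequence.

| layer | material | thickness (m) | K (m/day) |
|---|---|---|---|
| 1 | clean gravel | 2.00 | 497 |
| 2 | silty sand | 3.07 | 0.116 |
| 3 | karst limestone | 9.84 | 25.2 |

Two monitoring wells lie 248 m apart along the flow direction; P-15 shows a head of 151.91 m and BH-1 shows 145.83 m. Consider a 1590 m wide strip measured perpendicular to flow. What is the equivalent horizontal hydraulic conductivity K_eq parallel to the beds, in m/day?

Flow is parallel to layering, so each bed carries its own Darcy discharge and the transmissivities add.
Σ(K_i·b_i) = 497×2.00 + 0.116×3.07 + 25.2×9.84 = 1242 m²/day.
Total thickness b = 14.91 m, so K_eq = Σ(K_i·b_i)/b = 83.32 m/day.

83.3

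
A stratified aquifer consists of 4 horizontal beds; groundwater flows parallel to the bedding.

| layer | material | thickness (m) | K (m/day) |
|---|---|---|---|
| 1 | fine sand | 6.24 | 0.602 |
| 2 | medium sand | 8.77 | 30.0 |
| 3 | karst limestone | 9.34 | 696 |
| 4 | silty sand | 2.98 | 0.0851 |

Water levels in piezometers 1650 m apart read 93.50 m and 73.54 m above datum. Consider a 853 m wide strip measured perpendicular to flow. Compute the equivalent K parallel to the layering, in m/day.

248

Flow is parallel to layering, so each bed carries its own Darcy discharge and the transmissivities add.
Σ(K_i·b_i) = 0.602×6.24 + 30.0×8.77 + 696×9.34 + 0.0851×2.98 = 6768 m²/day.
Total thickness b = 27.33 m, so K_eq = Σ(K_i·b_i)/b = 247.6 m/day.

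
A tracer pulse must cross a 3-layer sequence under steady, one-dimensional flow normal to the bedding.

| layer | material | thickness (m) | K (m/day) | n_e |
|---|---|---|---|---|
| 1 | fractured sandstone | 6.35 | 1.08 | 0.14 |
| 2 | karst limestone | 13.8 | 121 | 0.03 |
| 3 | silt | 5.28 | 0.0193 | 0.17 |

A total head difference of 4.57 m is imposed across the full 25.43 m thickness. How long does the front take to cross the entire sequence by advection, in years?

0.369

With flow normal to the layers, continuity requires the same specific discharge q through every layer.
Σ(b_i/K_i) = 6.35/1.08 + 13.8/121 + 5.28/0.0193 = 279.6 d.
q = Δh / Σ(b_i/K_i) = 4.57 / 279.6 = 0.01635 m/day.
In each layer the seepage velocity is v_i = q/n_i, so the layer transit time is t_i = b_i·n_i / q:
  layer 1 (fractured sandstone): t_1 = 6.35 × 0.14 / 0.01635 = 54.38 d
  layer 2 (karst limestone): t_2 = 13.8 × 0.03 / 0.01635 = 25.33 d
  layer 3 (silt): t_3 = 5.28 × 0.17 / 0.01635 = 54.91 d
Total t = Σ t_i = 134.6 days = 0.3686 years.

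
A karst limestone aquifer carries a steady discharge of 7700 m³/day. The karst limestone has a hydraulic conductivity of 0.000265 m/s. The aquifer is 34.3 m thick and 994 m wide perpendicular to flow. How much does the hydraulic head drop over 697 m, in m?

6.88

Convert K: 0.000265 m/s × 86400 = 22.90 m/day.
Cross-sectional area A = 994 × 34.3 = 34094 m².
From Q = K·A·i, i = Q / (K·A) = 7700 / (22.90 × 34094) = 0.009864.
Head loss Δh = i · L = 0.009864 × 697 = 6.875 m.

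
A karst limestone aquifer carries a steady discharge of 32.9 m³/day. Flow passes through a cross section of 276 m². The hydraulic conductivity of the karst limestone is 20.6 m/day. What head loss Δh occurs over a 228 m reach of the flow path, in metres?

From Q = K·A·i, i = Q / (K·A) = 32.9 / (20.60 × 276.0) = 0.005787.
Head loss Δh = i · L = 0.005787 × 228 = 1.319 m.

1.32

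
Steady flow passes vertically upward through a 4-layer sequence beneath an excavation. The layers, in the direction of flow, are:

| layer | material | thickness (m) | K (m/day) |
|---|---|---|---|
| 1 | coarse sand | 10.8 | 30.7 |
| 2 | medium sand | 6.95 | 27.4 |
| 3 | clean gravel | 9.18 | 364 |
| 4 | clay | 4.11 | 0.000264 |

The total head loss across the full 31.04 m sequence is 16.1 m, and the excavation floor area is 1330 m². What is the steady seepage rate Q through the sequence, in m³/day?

Flow is perpendicular to layering, so the layers act in series and the equivalent K is the thickness-weighted harmonic mean.
Total thickness L = 10.8 + 6.95 + 9.18 + 4.11 = 31.04 m.
Σ(b_i/K_i) = 10.8/30.7 + 6.95/27.4 + 9.18/364 + 4.11/0.000264 = 15569 d.
K_eq = L / Σ(b_i/K_i) = 31.04 / 15569 = 0.001994 m/day.
Q = K_eq · A · (Δh/L) = 0.001994 × 1330 × (16.1/31.04) = 1.375 m³/day.

1.38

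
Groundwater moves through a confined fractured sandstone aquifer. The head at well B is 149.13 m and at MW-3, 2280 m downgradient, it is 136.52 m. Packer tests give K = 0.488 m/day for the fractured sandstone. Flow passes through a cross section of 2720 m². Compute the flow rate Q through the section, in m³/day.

7.34

Hydraulic gradient i = (149.13 − 136.52) / 2280 = 12.61 / 2280 = 0.005531.
Darcy's law: Q = K · A · i = 0.4880 × 2720 × 0.005531 = 7.341 m³/day.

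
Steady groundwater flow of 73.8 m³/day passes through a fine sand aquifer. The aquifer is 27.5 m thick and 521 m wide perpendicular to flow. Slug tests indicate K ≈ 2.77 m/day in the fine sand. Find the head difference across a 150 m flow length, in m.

0.279

Cross-sectional area A = 521 × 27.5 = 14328 m².
From Q = K·A·i, i = Q / (K·A) = 73.8 / (2.770 × 14328) = 0.001860.
Head loss Δh = i · L = 0.001860 × 150 = 0.2789 m.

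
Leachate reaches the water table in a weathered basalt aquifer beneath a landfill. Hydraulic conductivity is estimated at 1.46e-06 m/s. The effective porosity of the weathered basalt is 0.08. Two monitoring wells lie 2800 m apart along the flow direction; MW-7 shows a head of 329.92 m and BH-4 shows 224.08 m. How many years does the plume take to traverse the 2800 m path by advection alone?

Convert K: 1.46e-06 m/s × 86400 = 0.1261 m/day.
Hydraulic gradient i = (329.92 − 224.08) / 2800 = 105.84 / 2800 = 0.03780.
Darcy flux q = K · i = 0.1261 × 0.03780 = 0.004768 m/day.
Seepage velocity v = q / n_e = 0.004768 / 0.08 = 0.05960 m/day.
Travel time t = L / v = 2800 / 0.05960 = 46977 days = 128.6 years.

129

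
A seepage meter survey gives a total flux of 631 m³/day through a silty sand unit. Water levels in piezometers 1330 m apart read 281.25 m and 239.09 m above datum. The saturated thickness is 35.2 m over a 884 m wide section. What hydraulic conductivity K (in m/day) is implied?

0.640

Cross-sectional area A = 884 × 35.2 = 31117 m².
Hydraulic gradient i = (281.25 − 239.09) / 1330 = 42.16 / 1330 = 0.03170.
From Q = K·A·i, K = Q / (A·i) = 631 / (31117 × 0.03170) = 0.6397 m/day.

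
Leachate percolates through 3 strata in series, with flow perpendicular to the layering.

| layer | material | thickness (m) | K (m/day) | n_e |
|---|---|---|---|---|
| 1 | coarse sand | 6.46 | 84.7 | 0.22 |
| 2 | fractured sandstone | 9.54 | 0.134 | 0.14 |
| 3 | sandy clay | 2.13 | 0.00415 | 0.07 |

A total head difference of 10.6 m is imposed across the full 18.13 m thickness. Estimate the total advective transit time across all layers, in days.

With flow normal to the layers, continuity requires the same specific discharge q through every layer.
Σ(b_i/K_i) = 6.46/84.7 + 9.54/0.134 + 2.13/0.00415 = 584.5 d.
q = Δh / Σ(b_i/K_i) = 10.6 / 584.5 = 0.01813 m/day.
In each layer the seepage velocity is v_i = q/n_i, so the layer transit time is t_i = b_i·n_i / q:
  layer 1 (coarse sand): t_1 = 6.46 × 0.22 / 0.01813 = 78.37 d
  layer 2 (fractured sandstone): t_2 = 9.54 × 0.14 / 0.01813 = 73.65 d
  layer 3 (sandy clay): t_3 = 2.13 × 0.07 / 0.01813 = 8.222 d
Total t = Σ t_i = 160.2 days.

160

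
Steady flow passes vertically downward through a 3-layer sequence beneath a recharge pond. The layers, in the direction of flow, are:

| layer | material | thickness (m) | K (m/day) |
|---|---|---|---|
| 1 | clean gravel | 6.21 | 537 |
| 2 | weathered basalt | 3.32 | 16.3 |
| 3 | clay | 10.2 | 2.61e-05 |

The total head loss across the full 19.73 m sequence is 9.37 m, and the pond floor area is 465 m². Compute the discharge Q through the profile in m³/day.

Flow is perpendicular to layering, so the layers act in series and the equivalent K is the thickness-weighted harmonic mean.
Total thickness L = 6.21 + 3.32 + 10.2 = 19.73 m.
Σ(b_i/K_i) = 6.21/537 + 3.32/16.3 + 10.2/2.61e-05 = 3.908e+05 d.
K_eq = L / Σ(b_i/K_i) = 19.73 / 3.908e+05 = 5.049e-05 m/day.
Q = K_eq · A · (Δh/L) = 5.049e-05 × 465 × (9.37/19.73) = 0.01115 m³/day.

0.0111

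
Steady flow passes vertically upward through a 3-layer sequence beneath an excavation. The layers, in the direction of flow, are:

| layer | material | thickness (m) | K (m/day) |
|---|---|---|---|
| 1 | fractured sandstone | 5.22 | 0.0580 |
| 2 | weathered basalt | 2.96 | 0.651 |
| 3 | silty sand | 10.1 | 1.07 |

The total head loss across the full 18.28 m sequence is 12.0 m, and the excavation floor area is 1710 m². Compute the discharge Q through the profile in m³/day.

Flow is perpendicular to layering, so the layers act in series and the equivalent K is the thickness-weighted harmonic mean.
Total thickness L = 5.22 + 2.96 + 10.1 = 18.28 m.
Σ(b_i/K_i) = 5.22/0.0580 + 2.96/0.651 + 10.1/1.07 = 104.0 d.
K_eq = L / Σ(b_i/K_i) = 18.28 / 104.0 = 0.1758 m/day.
Q = K_eq · A · (Δh/L) = 0.1758 × 1710 × (12.0/18.28) = 197.3 m³/day.

197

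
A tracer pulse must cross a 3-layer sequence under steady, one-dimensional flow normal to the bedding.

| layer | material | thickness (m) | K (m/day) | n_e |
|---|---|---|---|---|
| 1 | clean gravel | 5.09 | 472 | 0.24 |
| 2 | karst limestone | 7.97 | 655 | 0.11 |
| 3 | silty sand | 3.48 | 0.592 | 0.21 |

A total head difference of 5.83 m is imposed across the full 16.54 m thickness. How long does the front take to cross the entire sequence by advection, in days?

With flow normal to the layers, continuity requires the same specific discharge q through every layer.
Σ(b_i/K_i) = 5.09/472 + 7.97/655 + 3.48/0.592 = 5.901 d.
q = Δh / Σ(b_i/K_i) = 5.83 / 5.901 = 0.9879 m/day.
In each layer the seepage velocity is v_i = q/n_i, so the layer transit time is t_i = b_i·n_i / q:
  layer 1 (clean gravel): t_1 = 5.09 × 0.24 / 0.9879 = 1.237 d
  layer 2 (karst limestone): t_2 = 7.97 × 0.11 / 0.9879 = 0.8874 d
  layer 3 (silty sand): t_3 = 3.48 × 0.21 / 0.9879 = 0.7397 d
Total t = Σ t_i = 2.864 days.

2.86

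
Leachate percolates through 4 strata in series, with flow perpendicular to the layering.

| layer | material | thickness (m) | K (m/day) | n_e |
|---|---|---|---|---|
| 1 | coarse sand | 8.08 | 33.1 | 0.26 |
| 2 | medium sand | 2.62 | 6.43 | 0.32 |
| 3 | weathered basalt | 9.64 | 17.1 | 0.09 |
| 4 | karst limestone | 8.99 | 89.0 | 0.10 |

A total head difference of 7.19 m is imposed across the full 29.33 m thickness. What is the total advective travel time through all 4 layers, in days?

With flow normal to the layers, continuity requires the same specific discharge q through every layer.
Σ(b_i/K_i) = 8.08/33.1 + 2.62/6.43 + 9.64/17.1 + 8.99/89.0 = 1.316 d.
q = Δh / Σ(b_i/K_i) = 7.19 / 1.316 = 5.462 m/day.
In each layer the seepage velocity is v_i = q/n_i, so the layer transit time is t_i = b_i·n_i / q:
  layer 1 (coarse sand): t_1 = 8.08 × 0.26 / 5.462 = 0.3846 d
  layer 2 (medium sand): t_2 = 2.62 × 0.32 / 5.462 = 0.1535 d
  layer 3 (weathered basalt): t_3 = 9.64 × 0.09 / 5.462 = 0.1588 d
  layer 4 (karst limestone): t_4 = 8.99 × 0.10 / 5.462 = 0.1646 d
Total t = Σ t_i = 0.8615 days.

0.862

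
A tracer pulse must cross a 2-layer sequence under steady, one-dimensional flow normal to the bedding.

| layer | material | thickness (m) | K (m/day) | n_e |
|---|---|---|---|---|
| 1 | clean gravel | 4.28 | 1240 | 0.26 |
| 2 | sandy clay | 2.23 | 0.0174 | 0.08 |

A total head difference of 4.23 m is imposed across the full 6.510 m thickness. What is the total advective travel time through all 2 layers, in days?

With flow normal to the layers, continuity requires the same specific discharge q through every layer.
Σ(b_i/K_i) = 4.28/1240 + 2.23/0.0174 = 128.2 d.
q = Δh / Σ(b_i/K_i) = 4.23 / 128.2 = 0.03300 m/day.
In each layer the seepage velocity is v_i = q/n_i, so the layer transit time is t_i = b_i·n_i / q:
  layer 1 (clean gravel): t_1 = 4.28 × 0.26 / 0.03300 = 33.72 d
  layer 2 (sandy clay): t_2 = 2.23 × 0.08 / 0.03300 = 5.405 d
Total t = Σ t_i = 39.12 days.

39.1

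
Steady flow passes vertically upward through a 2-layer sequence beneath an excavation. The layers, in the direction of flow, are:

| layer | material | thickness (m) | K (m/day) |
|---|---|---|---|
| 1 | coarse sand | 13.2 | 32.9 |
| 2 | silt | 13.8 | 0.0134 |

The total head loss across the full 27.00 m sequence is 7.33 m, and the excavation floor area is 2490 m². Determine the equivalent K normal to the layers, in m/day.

Flow is perpendicular to layering, so the layers act in series and the equivalent K is the thickness-weighted harmonic mean.
Total thickness L = 13.2 + 13.8 = 27.00 m.
Σ(b_i/K_i) = 13.2/32.9 + 13.8/0.0134 = 1030 d.
K_eq = L / Σ(b_i/K_i) = 27.00 / 1030 = 0.02621 m/day.

0.0262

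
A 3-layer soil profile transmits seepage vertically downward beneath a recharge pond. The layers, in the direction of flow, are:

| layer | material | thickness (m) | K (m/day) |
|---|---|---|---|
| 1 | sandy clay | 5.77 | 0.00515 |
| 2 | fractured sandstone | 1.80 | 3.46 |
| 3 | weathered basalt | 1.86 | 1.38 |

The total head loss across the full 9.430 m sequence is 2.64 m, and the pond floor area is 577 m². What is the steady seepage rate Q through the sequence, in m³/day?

1.36

Flow is perpendicular to layering, so the layers act in series and the equivalent K is the thickness-weighted harmonic mean.
Total thickness L = 5.77 + 1.80 + 1.86 = 9.430 m.
Σ(b_i/K_i) = 5.77/0.00515 + 1.80/3.46 + 1.86/1.38 = 1122 d.
K_eq = L / Σ(b_i/K_i) = 9.430 / 1122 = 0.008403 m/day.
Q = K_eq · A · (Δh/L) = 0.008403 × 577 × (2.64/9.430) = 1.357 m³/day.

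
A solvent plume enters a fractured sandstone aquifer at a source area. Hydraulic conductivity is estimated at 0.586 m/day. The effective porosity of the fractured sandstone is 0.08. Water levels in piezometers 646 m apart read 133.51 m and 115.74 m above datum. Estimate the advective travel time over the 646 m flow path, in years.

8.78

Hydraulic gradient i = (133.51 − 115.74) / 646 = 17.77 / 646 = 0.02751.
Darcy flux q = K · i = 0.5860 × 0.02751 = 0.01612 m/day.
Seepage velocity v = q / n_e = 0.01612 / 0.08 = 0.2015 m/day.
Travel time t = L / v = 646 / 0.2015 = 3206 days = 8.778 years.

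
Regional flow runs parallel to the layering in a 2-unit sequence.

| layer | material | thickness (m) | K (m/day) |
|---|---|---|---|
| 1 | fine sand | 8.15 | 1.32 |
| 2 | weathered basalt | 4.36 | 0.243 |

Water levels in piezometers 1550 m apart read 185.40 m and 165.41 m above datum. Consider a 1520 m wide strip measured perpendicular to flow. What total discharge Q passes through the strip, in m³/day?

232

Flow is parallel to layering, so each bed carries its own Darcy discharge and the transmissivities add.
Σ(K_i·b_i) = 1.32×8.15 + 0.243×4.36 = 11.82 m²/day.
Hydraulic gradient i = (185.40 − 165.41) / 1550 = 19.99 / 1550 = 0.01290.
Q = Σ(K_i·b_i) · W · i = 11.82 × 1520 × 0.01290 = 231.7 m³/day.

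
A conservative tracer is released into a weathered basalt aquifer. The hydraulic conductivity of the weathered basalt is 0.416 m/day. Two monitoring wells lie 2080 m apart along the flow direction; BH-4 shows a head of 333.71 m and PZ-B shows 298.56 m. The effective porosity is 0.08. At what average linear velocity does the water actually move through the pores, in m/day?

0.0879

Hydraulic gradient i = (333.71 − 298.56) / 2080 = 35.15 / 2080 = 0.01690.
Darcy flux q = K · i = 0.4160 × 0.01690 = 0.007030 m/day.
Seepage velocity v = q / n_e = 0.007030 / 0.08 = 0.08787 m/day.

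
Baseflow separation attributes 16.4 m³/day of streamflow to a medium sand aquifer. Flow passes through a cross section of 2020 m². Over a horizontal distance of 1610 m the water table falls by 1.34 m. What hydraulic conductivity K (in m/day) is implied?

9.75

Hydraulic gradient i = Δh / L = 1.34 / 1610 = 0.0008323.
From Q = K·A·i, K = Q / (A·i) = 16.4 / (2020 × 0.0008323) = 9.755 m/day.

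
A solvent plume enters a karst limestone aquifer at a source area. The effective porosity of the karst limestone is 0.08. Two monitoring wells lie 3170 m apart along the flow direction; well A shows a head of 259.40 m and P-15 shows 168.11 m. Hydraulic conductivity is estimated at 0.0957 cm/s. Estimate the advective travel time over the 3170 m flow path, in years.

Convert K: 0.0957 cm/s × 864 = 82.68 m/day.
Hydraulic gradient i = (259.40 − 168.11) / 3170 = 91.29 / 3170 = 0.02880.
Darcy flux q = K · i = 82.68 × 0.02880 = 2.381 m/day.
Seepage velocity v = q / n_e = 2.381 / 0.08 = 29.76 m/day.
Travel time t = L / v = 3170 / 29.76 = 106.5 days = 0.2916 years.

0.292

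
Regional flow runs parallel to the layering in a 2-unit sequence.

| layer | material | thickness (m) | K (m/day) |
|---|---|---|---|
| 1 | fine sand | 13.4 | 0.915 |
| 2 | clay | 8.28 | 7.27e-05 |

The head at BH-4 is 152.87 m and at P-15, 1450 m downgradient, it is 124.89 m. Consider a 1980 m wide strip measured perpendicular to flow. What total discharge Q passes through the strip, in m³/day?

468

Flow is parallel to layering, so each bed carries its own Darcy discharge and the transmissivities add.
Σ(K_i·b_i) = 0.915×13.4 + 7.27e-05×8.28 = 12.26 m²/day.
Hydraulic gradient i = (152.87 − 124.89) / 1450 = 27.98 / 1450 = 0.01930.
Q = Σ(K_i·b_i) · W · i = 12.26 × 1980 × 0.01930 = 468.5 m³/day.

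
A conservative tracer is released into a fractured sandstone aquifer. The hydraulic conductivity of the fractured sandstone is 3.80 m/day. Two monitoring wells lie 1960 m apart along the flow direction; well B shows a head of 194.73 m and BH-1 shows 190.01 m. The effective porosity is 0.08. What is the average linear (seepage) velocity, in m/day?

0.114

Hydraulic gradient i = (194.73 − 190.01) / 1960 = 4.72 / 1960 = 0.002408.
Darcy flux q = K · i = 3.800 × 0.002408 = 0.009151 m/day.
Seepage velocity v = q / n_e = 0.009151 / 0.08 = 0.1144 m/day.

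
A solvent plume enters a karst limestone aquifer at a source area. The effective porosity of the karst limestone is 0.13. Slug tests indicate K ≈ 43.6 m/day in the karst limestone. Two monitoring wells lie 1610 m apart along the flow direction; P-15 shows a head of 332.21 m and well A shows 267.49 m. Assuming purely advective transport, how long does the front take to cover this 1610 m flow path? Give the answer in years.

Hydraulic gradient i = (332.21 − 267.49) / 1610 = 64.72 / 1610 = 0.04020.
Darcy flux q = K · i = 43.60 × 0.04020 = 1.753 m/day.
Seepage velocity v = q / n_e = 1.753 / 0.13 = 13.48 m/day.
Travel time t = L / v = 1610 / 13.48 = 119.4 days = 0.3269 years.

0.327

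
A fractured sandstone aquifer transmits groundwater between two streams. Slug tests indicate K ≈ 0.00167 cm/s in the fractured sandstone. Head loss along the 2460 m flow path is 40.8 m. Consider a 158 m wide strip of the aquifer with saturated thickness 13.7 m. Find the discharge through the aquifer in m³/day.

51.8

Convert K: 0.00167 cm/s × 864 = 1.443 m/day.
Cross-sectional area A = 158 × 13.7 = 2165 m².
Hydraulic gradient i = Δh / L = 40.8 / 2460 = 0.01659.
Darcy's law: Q = K · A · i = 1.443 × 2165 × 0.01659 = 51.80 m³/day.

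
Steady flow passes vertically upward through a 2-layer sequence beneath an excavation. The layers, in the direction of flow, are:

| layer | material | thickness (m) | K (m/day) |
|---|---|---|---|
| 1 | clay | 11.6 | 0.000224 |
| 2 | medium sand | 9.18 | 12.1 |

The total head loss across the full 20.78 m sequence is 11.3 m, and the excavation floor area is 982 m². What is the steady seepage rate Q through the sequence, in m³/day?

Flow is perpendicular to layering, so the layers act in series and the equivalent K is the thickness-weighted harmonic mean.
Total thickness L = 11.6 + 9.18 = 20.78 m.
Σ(b_i/K_i) = 11.6/0.000224 + 9.18/12.1 = 51786 d.
K_eq = L / Σ(b_i/K_i) = 20.78 / 51786 = 0.0004013 m/day.
Q = K_eq · A · (Δh/L) = 0.0004013 × 982 × (11.3/20.78) = 0.2143 m³/day.

0.214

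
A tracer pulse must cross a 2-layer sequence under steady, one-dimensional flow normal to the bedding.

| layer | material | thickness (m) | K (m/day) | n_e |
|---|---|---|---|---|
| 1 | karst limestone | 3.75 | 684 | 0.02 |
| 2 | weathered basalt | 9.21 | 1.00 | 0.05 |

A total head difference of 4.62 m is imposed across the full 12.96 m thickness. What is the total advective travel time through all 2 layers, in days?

1.07

With flow normal to the layers, continuity requires the same specific discharge q through every layer.
Σ(b_i/K_i) = 3.75/684 + 9.21/1.00 = 9.215 d.
q = Δh / Σ(b_i/K_i) = 4.62 / 9.215 = 0.5013 m/day.
In each layer the seepage velocity is v_i = q/n_i, so the layer transit time is t_i = b_i·n_i / q:
  layer 1 (karst limestone): t_1 = 3.75 × 0.02 / 0.5013 = 0.1496 d
  layer 2 (weathered basalt): t_2 = 9.21 × 0.05 / 0.5013 = 0.9186 d
Total t = Σ t_i = 1.068 days.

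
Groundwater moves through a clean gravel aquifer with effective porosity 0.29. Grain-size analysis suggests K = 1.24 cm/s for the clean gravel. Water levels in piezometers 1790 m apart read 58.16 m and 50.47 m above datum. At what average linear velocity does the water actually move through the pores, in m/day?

Convert K: 1.24 cm/s × 864 = 1071 m/day.
Hydraulic gradient i = (58.16 − 50.47) / 1790 = 7.69 / 1790 = 0.004296.
Darcy flux q = K · i = 1071 × 0.004296 = 4.603 m/day.
Seepage velocity v = q / n_e = 4.603 / 0.29 = 15.87 m/day.

15.9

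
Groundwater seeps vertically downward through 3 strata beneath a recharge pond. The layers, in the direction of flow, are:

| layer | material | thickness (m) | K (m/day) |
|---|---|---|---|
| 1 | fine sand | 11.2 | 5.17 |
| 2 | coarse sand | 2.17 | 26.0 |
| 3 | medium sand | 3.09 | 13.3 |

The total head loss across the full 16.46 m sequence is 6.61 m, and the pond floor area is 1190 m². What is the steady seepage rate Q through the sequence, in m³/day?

3170

Flow is perpendicular to layering, so the layers act in series and the equivalent K is the thickness-weighted harmonic mean.
Total thickness L = 11.2 + 2.17 + 3.09 = 16.46 m.
Σ(b_i/K_i) = 11.2/5.17 + 2.17/26.0 + 3.09/13.3 = 2.482 d.
K_eq = L / Σ(b_i/K_i) = 16.46 / 2.482 = 6.631 m/day.
Q = K_eq · A · (Δh/L) = 6.631 × 1190 × (6.61/16.46) = 3169 m³/day.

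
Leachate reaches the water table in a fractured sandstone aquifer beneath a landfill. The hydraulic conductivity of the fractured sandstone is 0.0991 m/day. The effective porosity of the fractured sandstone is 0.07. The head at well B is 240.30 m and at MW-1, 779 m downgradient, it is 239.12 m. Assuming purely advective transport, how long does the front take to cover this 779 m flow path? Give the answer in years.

995

Hydraulic gradient i = (240.30 − 239.12) / 779 = 1.18 / 779 = 0.001515.
Darcy flux q = K · i = 0.09910 × 0.001515 = 0.0001501 m/day.
Seepage velocity v = q / n_e = 0.0001501 / 0.07 = 0.002144 m/day.
Travel time t = L / v = 779 / 0.002144 = 3.633e+05 days = 994.6 years.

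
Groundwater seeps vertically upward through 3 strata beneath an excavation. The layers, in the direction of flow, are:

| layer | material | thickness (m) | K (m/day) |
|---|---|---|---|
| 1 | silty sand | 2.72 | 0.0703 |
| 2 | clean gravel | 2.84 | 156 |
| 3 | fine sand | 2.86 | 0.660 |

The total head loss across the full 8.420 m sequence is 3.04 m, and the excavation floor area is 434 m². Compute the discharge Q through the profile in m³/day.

30.7

Flow is perpendicular to layering, so the layers act in series and the equivalent K is the thickness-weighted harmonic mean.
Total thickness L = 2.72 + 2.84 + 2.86 = 8.420 m.
Σ(b_i/K_i) = 2.72/0.0703 + 2.84/156 + 2.86/0.660 = 43.04 d.
K_eq = L / Σ(b_i/K_i) = 8.420 / 43.04 = 0.1956 m/day.
Q = K_eq · A · (Δh/L) = 0.1956 × 434 × (3.04/8.420) = 30.65 m³/day.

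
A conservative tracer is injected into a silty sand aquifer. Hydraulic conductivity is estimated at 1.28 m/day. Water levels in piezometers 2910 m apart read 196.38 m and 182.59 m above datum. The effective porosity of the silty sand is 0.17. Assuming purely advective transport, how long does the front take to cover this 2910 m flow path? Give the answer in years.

Hydraulic gradient i = (196.38 − 182.59) / 2910 = 13.79 / 2910 = 0.004739.
Darcy flux q = K · i = 1.280 × 0.004739 = 0.006066 m/day.
Seepage velocity v = q / n_e = 0.006066 / 0.17 = 0.03568 m/day.
Travel time t = L / v = 2910 / 0.03568 = 81557 days = 223.3 years.

223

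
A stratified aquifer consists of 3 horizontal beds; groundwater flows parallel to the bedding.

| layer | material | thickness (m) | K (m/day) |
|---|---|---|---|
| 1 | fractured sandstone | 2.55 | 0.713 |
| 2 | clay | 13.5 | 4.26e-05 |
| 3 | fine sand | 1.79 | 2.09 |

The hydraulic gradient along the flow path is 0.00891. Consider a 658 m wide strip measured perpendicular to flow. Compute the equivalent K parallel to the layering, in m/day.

Flow is parallel to layering, so each bed carries its own Darcy discharge and the transmissivities add.
Σ(K_i·b_i) = 0.713×2.55 + 4.26e-05×13.5 + 2.09×1.79 = 5.560 m²/day.
Total thickness b = 17.84 m, so K_eq = Σ(K_i·b_i)/b = 0.3116 m/day.

0.312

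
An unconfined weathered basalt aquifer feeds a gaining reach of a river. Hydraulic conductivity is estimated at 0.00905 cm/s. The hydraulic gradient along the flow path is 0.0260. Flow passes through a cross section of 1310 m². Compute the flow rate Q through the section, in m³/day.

Convert K: 0.00905 cm/s × 864 = 7.819 m/day.
Hydraulic gradient i = 0.0260.
Darcy's law: Q = K · A · i = 7.819 × 1310 × 0.02600 = 266.3 m³/day.

266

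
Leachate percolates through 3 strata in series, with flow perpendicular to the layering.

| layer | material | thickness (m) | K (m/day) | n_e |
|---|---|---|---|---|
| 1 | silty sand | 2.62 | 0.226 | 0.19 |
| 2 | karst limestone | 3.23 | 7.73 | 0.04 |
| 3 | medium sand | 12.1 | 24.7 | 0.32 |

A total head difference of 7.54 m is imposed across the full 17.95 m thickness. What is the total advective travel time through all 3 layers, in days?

With flow normal to the layers, continuity requires the same specific discharge q through every layer.
Σ(b_i/K_i) = 2.62/0.226 + 3.23/7.73 + 12.1/24.7 = 12.50 d.
q = Δh / Σ(b_i/K_i) = 7.54 / 12.50 = 0.6032 m/day.
In each layer the seepage velocity is v_i = q/n_i, so the layer transit time is t_i = b_i·n_i / q:
  layer 1 (silty sand): t_1 = 2.62 × 0.19 / 0.6032 = 0.8253 d
  layer 2 (karst limestone): t_2 = 3.23 × 0.04 / 0.6032 = 0.2142 d
  layer 3 (medium sand): t_3 = 12.1 × 0.32 / 0.6032 = 6.419 d
Total t = Σ t_i = 7.459 days.

7.46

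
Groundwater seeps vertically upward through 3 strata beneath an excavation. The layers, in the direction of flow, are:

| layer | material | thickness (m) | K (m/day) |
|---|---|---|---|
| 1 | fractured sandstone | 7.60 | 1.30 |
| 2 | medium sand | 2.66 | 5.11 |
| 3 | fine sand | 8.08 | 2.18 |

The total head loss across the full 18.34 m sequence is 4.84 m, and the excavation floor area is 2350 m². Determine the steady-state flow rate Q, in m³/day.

Flow is perpendicular to layering, so the layers act in series and the equivalent K is the thickness-weighted harmonic mean.
Total thickness L = 7.60 + 2.66 + 8.08 = 18.34 m.
Σ(b_i/K_i) = 7.60/1.30 + 2.66/5.11 + 8.08/2.18 = 10.07 d.
K_eq = L / Σ(b_i/K_i) = 18.34 / 10.07 = 1.821 m/day.
Q = K_eq · A · (Δh/L) = 1.821 × 2350 × (4.84/18.34) = 1129 m³/day.

1130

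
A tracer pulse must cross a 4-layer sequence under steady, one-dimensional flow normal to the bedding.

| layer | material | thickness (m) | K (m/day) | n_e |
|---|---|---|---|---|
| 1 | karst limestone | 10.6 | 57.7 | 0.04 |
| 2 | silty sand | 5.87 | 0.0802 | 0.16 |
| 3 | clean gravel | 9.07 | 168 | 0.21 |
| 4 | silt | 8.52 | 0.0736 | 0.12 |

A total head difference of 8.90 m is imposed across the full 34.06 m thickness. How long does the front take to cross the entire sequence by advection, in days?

With flow normal to the layers, continuity requires the same specific discharge q through every layer.
Σ(b_i/K_i) = 10.6/57.7 + 5.87/0.0802 + 9.07/168 + 8.52/0.0736 = 189.2 d.
q = Δh / Σ(b_i/K_i) = 8.90 / 189.2 = 0.04704 m/day.
In each layer the seepage velocity is v_i = q/n_i, so the layer transit time is t_i = b_i·n_i / q:
  layer 1 (karst limestone): t_1 = 10.6 × 0.04 / 0.04704 = 9.013 d
  layer 2 (silty sand): t_2 = 5.87 × 0.16 / 0.04704 = 19.96 d
  layer 3 (clean gravel): t_3 = 9.07 × 0.21 / 0.04704 = 40.49 d
  layer 4 (silt): t_4 = 8.52 × 0.12 / 0.04704 = 21.73 d
Total t = Σ t_i = 91.20 days.

91.2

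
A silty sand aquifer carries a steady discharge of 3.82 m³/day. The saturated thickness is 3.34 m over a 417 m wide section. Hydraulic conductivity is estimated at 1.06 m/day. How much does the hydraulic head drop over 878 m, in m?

2.27

Cross-sectional area A = 417 × 3.34 = 1393 m².
From Q = K·A·i, i = Q / (K·A) = 3.82 / (1.060 × 1393) = 0.002587.
Head loss Δh = i · L = 0.002587 × 878 = 2.272 m.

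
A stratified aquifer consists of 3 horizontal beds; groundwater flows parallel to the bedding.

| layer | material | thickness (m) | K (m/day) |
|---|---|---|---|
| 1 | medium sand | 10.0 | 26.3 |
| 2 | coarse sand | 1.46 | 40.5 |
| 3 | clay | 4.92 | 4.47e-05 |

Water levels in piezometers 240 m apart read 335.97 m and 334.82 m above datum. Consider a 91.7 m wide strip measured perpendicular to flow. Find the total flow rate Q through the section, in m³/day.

Flow is parallel to layering, so each bed carries its own Darcy discharge and the transmissivities add.
Σ(K_i·b_i) = 26.3×10.0 + 40.5×1.46 + 4.47e-05×4.92 = 322.1 m²/day.
Hydraulic gradient i = (335.97 − 334.82) / 240 = 1.15 / 240 = 0.004792.
Q = Σ(K_i·b_i) · W · i = 322.1 × 91.7 × 0.004792 = 141.5 m³/day.

142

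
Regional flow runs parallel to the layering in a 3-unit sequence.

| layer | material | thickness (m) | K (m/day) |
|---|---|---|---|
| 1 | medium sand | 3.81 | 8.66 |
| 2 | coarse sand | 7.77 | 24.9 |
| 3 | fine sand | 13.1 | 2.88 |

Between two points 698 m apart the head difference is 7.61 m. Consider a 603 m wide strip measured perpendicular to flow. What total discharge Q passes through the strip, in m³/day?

Flow is parallel to layering, so each bed carries its own Darcy discharge and the transmissivities add.
Σ(K_i·b_i) = 8.66×3.81 + 24.9×7.77 + 2.88×13.1 = 264.2 m²/day.
Hydraulic gradient i = Δh / L = 7.61 / 698 = 0.01090.
Q = Σ(K_i·b_i) · W · i = 264.2 × 603 × 0.01090 = 1737 m³/day.

1740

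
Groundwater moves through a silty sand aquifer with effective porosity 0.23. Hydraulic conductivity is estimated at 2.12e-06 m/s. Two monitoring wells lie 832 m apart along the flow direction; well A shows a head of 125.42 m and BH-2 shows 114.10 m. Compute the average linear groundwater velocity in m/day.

0.0108

Convert K: 2.12e-06 m/s × 86400 = 0.1832 m/day.
Hydraulic gradient i = (125.42 − 114.10) / 832 = 11.32 / 832 = 0.01361.
Darcy flux q = K · i = 0.1832 × 0.01361 = 0.002492 m/day.
Seepage velocity v = q / n_e = 0.002492 / 0.23 = 0.01084 m/day.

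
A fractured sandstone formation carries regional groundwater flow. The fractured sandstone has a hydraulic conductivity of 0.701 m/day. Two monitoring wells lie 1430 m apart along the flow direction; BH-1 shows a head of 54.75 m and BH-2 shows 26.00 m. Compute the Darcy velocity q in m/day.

0.0141

Hydraulic gradient i = (54.75 − 26.00) / 1430 = 28.75 / 1430 = 0.02010.
Specific discharge q = K · i = 0.7010 × 0.02010 = 0.01409 m/day.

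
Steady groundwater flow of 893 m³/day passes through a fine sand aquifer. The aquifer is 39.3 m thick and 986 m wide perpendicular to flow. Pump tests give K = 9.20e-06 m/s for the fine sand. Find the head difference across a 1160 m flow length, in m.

33.6

Convert K: 9.20e-06 m/s × 86400 = 0.7949 m/day.
Cross-sectional area A = 986 × 39.3 = 38750 m².
From Q = K·A·i, i = Q / (K·A) = 893 / (0.7949 × 38750) = 0.02899.
Head loss Δh = i · L = 0.02899 × 1160 = 33.63 m.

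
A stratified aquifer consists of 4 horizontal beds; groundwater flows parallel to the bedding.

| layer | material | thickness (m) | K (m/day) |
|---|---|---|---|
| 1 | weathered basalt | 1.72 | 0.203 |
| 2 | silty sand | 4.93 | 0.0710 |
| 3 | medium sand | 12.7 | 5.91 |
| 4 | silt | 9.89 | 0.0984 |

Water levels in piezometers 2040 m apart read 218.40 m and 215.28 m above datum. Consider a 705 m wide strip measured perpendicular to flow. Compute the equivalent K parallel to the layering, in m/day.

2.62

Flow is parallel to layering, so each bed carries its own Darcy discharge and the transmissivities add.
Σ(K_i·b_i) = 0.203×1.72 + 0.0710×4.93 + 5.91×12.7 + 0.0984×9.89 = 76.73 m²/day.
Total thickness b = 29.24 m, so K_eq = Σ(K_i·b_i)/b = 2.624 m/day.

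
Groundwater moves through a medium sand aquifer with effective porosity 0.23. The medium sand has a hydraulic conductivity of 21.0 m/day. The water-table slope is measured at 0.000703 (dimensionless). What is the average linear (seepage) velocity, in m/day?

0.0642

Hydraulic gradient i = 0.000703.
Darcy flux q = K · i = 21.00 × 0.0007030 = 0.01476 m/day.
Seepage velocity v = q / n_e = 0.01476 / 0.23 = 0.06419 m/day.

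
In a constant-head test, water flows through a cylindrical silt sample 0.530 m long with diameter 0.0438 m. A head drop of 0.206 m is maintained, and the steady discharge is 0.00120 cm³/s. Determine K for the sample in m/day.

0.177

Cross-sectional area A = π·(d/2)² = π × (0.0438/2)² = 0.001507 m².
Convert discharge: 0.00120 cm³/s = 1.200e-09 m³/s.
Darcy's law rearranged: K = Q·L / (A·Δh) = 1.200e-09 × 0.530 / (0.001507 × 0.206) = 2.049e-06 m/s = 0.1770 m/day.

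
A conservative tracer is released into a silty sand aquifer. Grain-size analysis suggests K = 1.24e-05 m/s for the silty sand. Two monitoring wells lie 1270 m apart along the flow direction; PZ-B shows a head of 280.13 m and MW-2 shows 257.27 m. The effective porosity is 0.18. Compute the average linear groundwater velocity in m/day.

0.107

Convert K: 1.24e-05 m/s × 86400 = 1.071 m/day.
Hydraulic gradient i = (280.13 − 257.27) / 1270 = 22.86 / 1270 = 0.01800.
Darcy flux q = K · i = 1.071 × 0.01800 = 0.01928 m/day.
Seepage velocity v = q / n_e = 0.01928 / 0.18 = 0.1071 m/day.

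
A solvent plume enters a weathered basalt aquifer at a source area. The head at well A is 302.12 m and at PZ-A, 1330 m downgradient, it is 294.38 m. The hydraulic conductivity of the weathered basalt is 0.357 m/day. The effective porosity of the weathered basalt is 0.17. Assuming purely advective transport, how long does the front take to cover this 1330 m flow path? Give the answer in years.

Hydraulic gradient i = (302.12 − 294.38) / 1330 = 7.74 / 1330 = 0.005820.
Darcy flux q = K · i = 0.3570 × 0.005820 = 0.002078 m/day.
Seepage velocity v = q / n_e = 0.002078 / 0.17 = 0.01222 m/day.
Travel time t = L / v = 1330 / 0.01222 = 1.088e+05 days = 298.0 years.

298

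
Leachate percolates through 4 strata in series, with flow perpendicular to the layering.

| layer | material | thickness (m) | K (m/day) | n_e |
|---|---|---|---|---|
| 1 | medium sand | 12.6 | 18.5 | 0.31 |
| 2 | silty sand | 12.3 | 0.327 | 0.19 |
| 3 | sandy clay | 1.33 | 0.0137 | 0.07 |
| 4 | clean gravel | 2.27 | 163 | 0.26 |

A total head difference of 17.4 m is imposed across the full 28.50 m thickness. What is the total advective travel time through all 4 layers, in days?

53.9

With flow normal to the layers, continuity requires the same specific discharge q through every layer.
Σ(b_i/K_i) = 12.6/18.5 + 12.3/0.327 + 1.33/0.0137 + 2.27/163 = 135.4 d.
q = Δh / Σ(b_i/K_i) = 17.4 / 135.4 = 0.1285 m/day.
In each layer the seepage velocity is v_i = q/n_i, so the layer transit time is t_i = b_i·n_i / q:
  layer 1 (medium sand): t_1 = 12.6 × 0.31 / 0.1285 = 30.39 d
  layer 2 (silty sand): t_2 = 12.3 × 0.19 / 0.1285 = 18.18 d
  layer 3 (sandy clay): t_3 = 1.33 × 0.07 / 0.1285 = 0.7244 d
  layer 4 (clean gravel): t_4 = 2.27 × 0.26 / 0.1285 = 4.592 d
Total t = Σ t_i = 53.89 days.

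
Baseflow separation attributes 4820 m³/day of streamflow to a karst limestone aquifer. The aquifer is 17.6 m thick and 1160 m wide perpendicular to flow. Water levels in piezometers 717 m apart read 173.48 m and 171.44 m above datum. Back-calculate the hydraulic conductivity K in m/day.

83.0

Cross-sectional area A = 1160 × 17.6 = 20416 m².
Hydraulic gradient i = (173.48 − 171.44) / 717 = 2.04 / 717 = 0.002845.
From Q = K·A·i, K = Q / (A·i) = 4820 / (20416 × 0.002845) = 82.98 m/day.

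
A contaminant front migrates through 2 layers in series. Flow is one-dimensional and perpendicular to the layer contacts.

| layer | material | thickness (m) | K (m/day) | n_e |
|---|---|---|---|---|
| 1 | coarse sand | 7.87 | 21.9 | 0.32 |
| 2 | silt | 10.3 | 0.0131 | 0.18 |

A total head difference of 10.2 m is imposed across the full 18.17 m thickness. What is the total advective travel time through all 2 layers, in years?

0.923

With flow normal to the layers, continuity requires the same specific discharge q through every layer.
Σ(b_i/K_i) = 7.87/21.9 + 10.3/0.0131 = 786.6 d.
q = Δh / Σ(b_i/K_i) = 10.2 / 786.6 = 0.01297 m/day.
In each layer the seepage velocity is v_i = q/n_i, so the layer transit time is t_i = b_i·n_i / q:
  layer 1 (coarse sand): t_1 = 7.87 × 0.32 / 0.01297 = 194.2 d
  layer 2 (silt): t_2 = 10.3 × 0.18 / 0.01297 = 143.0 d
Total t = Σ t_i = 337.2 days = 0.9232 years.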